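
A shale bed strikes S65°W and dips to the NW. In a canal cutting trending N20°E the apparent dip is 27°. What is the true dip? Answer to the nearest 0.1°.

35.8°

The section is 45° from the strike.
tan δ = tan α / sin β = tan 27° / sin 45° = 0.5095 / 0.7071 = 0.7206
δ = arctan(0.7206) = 35.78°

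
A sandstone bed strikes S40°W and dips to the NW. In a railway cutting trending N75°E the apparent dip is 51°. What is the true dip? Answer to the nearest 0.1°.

β = acute angle between strike S40°W and section N75°E = 35°.
tan δ = tan α / sin β = tan 51° / sin 35° = 1.2349 / 0.5736 = 2.1530
δ = arctan(2.1530) = 65.09°

65.1°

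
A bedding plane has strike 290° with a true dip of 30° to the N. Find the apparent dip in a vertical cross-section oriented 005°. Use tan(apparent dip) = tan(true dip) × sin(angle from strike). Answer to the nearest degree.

The section lies 75° from the strike.
tan α = tan 30° × sin 75° = 0.5774 × 0.9659 = 0.5577
α = arctan(0.5577) = 29.15°

29°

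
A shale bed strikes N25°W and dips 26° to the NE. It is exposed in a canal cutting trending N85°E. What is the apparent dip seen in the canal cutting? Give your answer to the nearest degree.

25°

Angle between strike (N25°W) and section (N85°E): β = 70°.
tan α = tan 26° × sin 70° = 0.4877 × 0.9397 = 0.4583
α = arctan(0.4583) = 24.62°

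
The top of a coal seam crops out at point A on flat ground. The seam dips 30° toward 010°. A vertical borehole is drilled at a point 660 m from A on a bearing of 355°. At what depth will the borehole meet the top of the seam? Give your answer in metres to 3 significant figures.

368 m

The hole lies 15° from the dip direction, so the down-dip offset is 660 × cos 15° = 637.51 m.
Depth = down-dip offset × tan(dip) = 637.51 × tan 30° = 637.51 × 0.5774
Depth = 368.07 m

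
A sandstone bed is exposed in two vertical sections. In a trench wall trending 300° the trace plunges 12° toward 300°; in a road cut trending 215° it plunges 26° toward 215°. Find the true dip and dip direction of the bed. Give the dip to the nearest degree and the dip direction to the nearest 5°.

Represent each trace as a vector plunging at its apparent dip toward its trend (east-north-up frame): v₁ = (-0.847, 0.489, -0.208), v₂ = (-0.516, -0.736, -0.438).
Cross product v₁ × v₂ gives the pole to the plane: n ∝ (-0.367, -0.264, 0.876).
tan δ = √(n_x²+n_y²)/n_z = 0.453/0.876, so δ = 27.3°.
Dip direction = atan2(-0.367, -0.264) = 234° (azimuth of n's horizontal projection).

true dip 27°, dip direction 235°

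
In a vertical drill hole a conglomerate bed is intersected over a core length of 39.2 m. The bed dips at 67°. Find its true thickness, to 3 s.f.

True thickness t = h · cos(dip) = 39.2 × cos 67°
t = 39.2 × 0.3907 = 15.317 m

15.3 m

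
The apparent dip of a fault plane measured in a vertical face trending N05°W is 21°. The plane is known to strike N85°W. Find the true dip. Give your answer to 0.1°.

21.3°

β = acute angle between strike N85°W and section N05°W = 80°.
tan δ = tan α / sin β = tan 21° / sin 80° = 0.3839 / 0.9848 = 0.3898
δ = arctan(0.3898) = 21.30°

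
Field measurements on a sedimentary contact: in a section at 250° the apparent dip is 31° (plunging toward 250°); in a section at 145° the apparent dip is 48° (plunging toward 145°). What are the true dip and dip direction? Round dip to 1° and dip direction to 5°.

true dip 55°, dip direction 185°

Represent each trace as a vector plunging at its apparent dip toward its trend (east-north-up frame): v₁ = (-0.805, -0.293, -0.515), v₂ = (0.384, -0.548, -0.743).
n = v₁ × v₂ = (-0.064, -0.796, 0.554) (taken with n_z > 0).
True dip = arccos(n_z / |n|) = arccos(0.5699) = 55.3°.
Dip direction = azimuth of (n_x, n_y) = atan2(-0.064, -0.796) = 185°.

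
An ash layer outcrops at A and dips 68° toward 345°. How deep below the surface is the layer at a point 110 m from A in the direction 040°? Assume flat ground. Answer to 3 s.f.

The hole lies 55° from the dip direction, so the down-dip offset is 110 × cos 55° = 63.09 m.
Depth = down-dip offset × tan(dip) = 63.09 × tan 68° = 63.09 × 2.4751
Depth = 156.16 m

156 m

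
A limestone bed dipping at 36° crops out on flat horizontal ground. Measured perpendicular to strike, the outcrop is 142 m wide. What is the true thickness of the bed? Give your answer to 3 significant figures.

83.5 m

True thickness t = w · sin(dip) = 142 × sin 36°
t = 142 × 0.5878 = 83.466 m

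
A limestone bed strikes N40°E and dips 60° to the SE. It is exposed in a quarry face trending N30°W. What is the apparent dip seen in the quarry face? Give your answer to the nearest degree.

58°

The section lies 70° from the strike.
tan α = tan 60° × sin 70° = 1.7321 × 0.9397 = 1.6276
apparent dip = arctan 1.6276 = 58.43°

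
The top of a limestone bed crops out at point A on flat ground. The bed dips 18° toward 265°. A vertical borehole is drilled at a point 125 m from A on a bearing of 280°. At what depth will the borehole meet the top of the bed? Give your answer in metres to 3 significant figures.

39.2 m

The hole lies 15° from the dip direction, so the down-dip offset is 125 × cos 15° = 120.74 m.
Depth = down-dip offset × tan(dip) = 120.74 × tan 18° = 120.74 × 0.3249
Depth = 39.23 m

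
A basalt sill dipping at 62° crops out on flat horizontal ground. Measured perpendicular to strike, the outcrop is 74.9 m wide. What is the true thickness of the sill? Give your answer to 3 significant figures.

66.1 m

True thickness t = w · sin(dip) = 74.9 × sin 62°
t = 74.9 × 0.8829 = 66.133 m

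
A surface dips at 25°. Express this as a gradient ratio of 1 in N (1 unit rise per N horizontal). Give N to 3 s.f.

1 in 2.14

1 : N means tan θ = 1/N, so N = 1/tan 25° = 1/0.4663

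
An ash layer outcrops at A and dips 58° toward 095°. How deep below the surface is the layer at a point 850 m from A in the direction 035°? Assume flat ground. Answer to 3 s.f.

680 m

The hole lies 60° from the dip direction, so the down-dip offset is 850 × cos 60° = 425.00 m.
Depth = down-dip offset × tan(dip) = 425.00 × tan 58° = 425.00 × 1.6003
Depth = 680.14 m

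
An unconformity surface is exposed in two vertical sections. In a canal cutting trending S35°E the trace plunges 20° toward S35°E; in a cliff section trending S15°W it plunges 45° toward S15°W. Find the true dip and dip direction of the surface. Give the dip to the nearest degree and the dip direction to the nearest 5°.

Each apparent-dip line lies in the plane. As unit vectors (x east, y north, z up), v₁ plunges 20°→S35°E and v₂ plunges 45°→S15°W.
Cross product v₁ × v₂ gives the pole to the plane: n ∝ (-0.311, -0.444, 0.509).
Dip δ = arctan(|n_h|/n_z) = arctan(0.542/0.509) = 46.8°.
Dip direction = azimuth of (n_x, n_y) = atan2(-0.311, -0.444) = 215°.

true dip 47°, dip direction 215°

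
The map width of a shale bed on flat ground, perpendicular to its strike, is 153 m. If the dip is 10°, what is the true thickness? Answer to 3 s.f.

26.6 m

True thickness t = w · sin(dip) = 153 × sin 10°
t = 153 × 0.1736 = 26.568 m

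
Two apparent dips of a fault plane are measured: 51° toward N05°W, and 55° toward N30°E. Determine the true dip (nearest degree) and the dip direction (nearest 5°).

true dip 55°, dip direction 025°

The two traces are lines in the plane: v₁ = (sin 355°·cos 51°, cos 355°·cos 51°, −sin 51°), v₂ = (sin 30°·cos 55°, cos 30°·cos 55°, −sin 55°).
n = v₁ × v₂ = (0.128, 0.268, 0.207) (taken with n_z > 0).
Dip δ = arctan(|n_h|/n_z) = arctan(0.297/0.207) = 55.1°.
Dip direction = atan2(0.128, 0.268) = 25° (azimuth of n's horizontal projection).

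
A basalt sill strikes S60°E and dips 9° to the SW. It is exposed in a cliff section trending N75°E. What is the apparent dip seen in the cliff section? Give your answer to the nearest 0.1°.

6.4°

The strike is S60°E and the section trends N75°E; the acute angle between them is β = 45°.
tan(apparent dip) = tan 9° · sin 45° = 0.1120
apparent dip = arctan 0.1120 = 6.39°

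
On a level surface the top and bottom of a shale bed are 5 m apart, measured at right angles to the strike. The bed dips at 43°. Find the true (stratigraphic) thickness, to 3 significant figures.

3.41 m

True thickness t = w · sin(dip) = 5 × sin 43°
t = 5 × 0.6820 = 3.410 m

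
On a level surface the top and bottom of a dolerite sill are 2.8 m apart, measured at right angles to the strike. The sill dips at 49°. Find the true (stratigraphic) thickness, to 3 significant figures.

2.11 m

True thickness t = w · sin(dip) = 2.8 × sin 49°
t = 2.8 × 0.7547 = 2.113 m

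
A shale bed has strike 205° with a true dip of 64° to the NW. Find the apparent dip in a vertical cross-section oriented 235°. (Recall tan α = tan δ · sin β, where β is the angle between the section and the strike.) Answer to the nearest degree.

46°

The strike is 205° and the section trends 235°; the acute angle between them is β = 30°.
tan(apparent dip) = tan 64° · sin 30° = 1.0252
α = arctan(1.0252) = 45.71°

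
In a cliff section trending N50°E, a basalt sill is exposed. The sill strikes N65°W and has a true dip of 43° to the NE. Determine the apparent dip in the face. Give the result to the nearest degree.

40°

The strike is N65°W and the section trends N50°E; the acute angle between them is β = 65°.
tan α = tan 43° × sin 65° = 0.9325 × 0.9063 = 0.8451
α = arctan(0.8451) = 40.20°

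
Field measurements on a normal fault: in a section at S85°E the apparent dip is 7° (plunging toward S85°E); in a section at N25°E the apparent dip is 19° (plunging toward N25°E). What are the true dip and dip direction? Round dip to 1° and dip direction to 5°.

The two traces are lines in the plane: v₁ = (sin 95°·cos 7°, cos 95°·cos 7°, −sin 7°), v₂ = (sin 25°·cos 19°, cos 25°·cos 19°, −sin 19°).
Cross product v₁ × v₂ gives the pole to the plane: n ∝ (0.133, 0.273, 0.882).
tan δ = √(n_x²+n_y²)/n_z = 0.304/0.882, so δ = 19.0°.
Dip direction = atan2(0.133, 0.273) = 26° (azimuth of n's horizontal projection).

true dip 19°, dip direction 025°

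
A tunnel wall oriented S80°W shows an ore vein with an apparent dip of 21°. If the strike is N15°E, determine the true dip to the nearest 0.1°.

23.0°

The section is 65° from the strike.
tan(true dip) = tan 21° / sin 65° = 0.4235
true dip = arctan 0.4235 = 22.95°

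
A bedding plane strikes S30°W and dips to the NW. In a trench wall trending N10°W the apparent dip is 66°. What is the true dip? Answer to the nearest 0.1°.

74.0°

The section is 40° from the strike.
tan δ = tan α / sin β = tan 66° / sin 40° = 2.2460 / 0.6428 = 3.4942
true dip = arctan 3.4942 = 74.03°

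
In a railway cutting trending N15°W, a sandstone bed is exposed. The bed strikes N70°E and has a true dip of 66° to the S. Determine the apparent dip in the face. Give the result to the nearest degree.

Angle between strike (N70°E) and section (N15°W): β = 85°.
tan α = tan 66° × sin 85° = 2.2460 × 0.9962 = 2.2375
α = arctan(2.2375) = 65.92°

66°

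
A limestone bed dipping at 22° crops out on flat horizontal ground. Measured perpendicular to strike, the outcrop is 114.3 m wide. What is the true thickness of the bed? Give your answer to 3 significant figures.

True thickness t = w · sin(dip) = 114.3 × sin 22°
t = 114.3 × 0.3746 = 42.818 m

42.8 m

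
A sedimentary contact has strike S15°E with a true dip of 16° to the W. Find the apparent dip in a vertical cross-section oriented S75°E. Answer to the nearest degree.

14°

The section lies 60° from the strike.
tan(apparent dip) = tan 16° · sin 60° = 0.2483
apparent dip = arctan 0.2483 = 13.95°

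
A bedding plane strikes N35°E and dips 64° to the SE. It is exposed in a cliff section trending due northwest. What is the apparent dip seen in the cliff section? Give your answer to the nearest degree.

64°

The strike is N35°E and the section trends due northwest; the acute angle between them is β = 80°.
tan α = tan 64° × sin 80° = 2.0503 × 0.9848 = 2.0192
apparent dip = arctan 2.0192 = 63.65°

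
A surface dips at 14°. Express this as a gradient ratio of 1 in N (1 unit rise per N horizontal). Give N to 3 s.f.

1 in 4.01

1 : N means tan θ = 1/N, so N = 1/tan 14° = 1/0.2493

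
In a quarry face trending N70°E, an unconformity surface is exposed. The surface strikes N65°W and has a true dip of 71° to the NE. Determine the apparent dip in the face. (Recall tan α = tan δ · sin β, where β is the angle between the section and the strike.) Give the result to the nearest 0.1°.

Angle between strike (N65°W) and section (N70°E): β = 45°.
tan α = tan 71° × sin 45° = 2.9042 × 0.7071 = 2.0536
apparent dip = arctan 2.0536 = 64.04°

64.0°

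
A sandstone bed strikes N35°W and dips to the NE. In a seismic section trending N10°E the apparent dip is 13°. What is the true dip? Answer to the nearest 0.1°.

18.1°

β = acute angle between strike N35°W and section N10°E = 45°.
tan δ = tan α / sin β = tan 13° / sin 45° = 0.2309 / 0.7071 = 0.3265
true dip = arctan 0.3265 = 18.08°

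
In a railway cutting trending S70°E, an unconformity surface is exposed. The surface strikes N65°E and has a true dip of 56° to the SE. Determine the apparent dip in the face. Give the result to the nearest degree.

Angle between strike (N65°E) and section (S70°E): β = 45°.
tan(apparent dip) = tan 56° · sin 45° = 1.0483
α = arctan(1.0483) = 46.35°

46°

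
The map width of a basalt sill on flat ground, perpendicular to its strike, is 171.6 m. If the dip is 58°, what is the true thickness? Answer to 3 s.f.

146 m

True thickness t = w · sin(dip) = 171.6 × sin 58°
t = 171.6 × 0.8480 = 145.525 m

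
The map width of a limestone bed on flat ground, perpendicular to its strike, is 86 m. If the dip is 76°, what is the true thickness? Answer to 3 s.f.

True thickness t = w · sin(dip) = 86 × sin 76°
t = 86 × 0.9703 = 83.445 m

83.4 m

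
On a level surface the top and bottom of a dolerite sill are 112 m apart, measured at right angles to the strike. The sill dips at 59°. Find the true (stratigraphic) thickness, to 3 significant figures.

96.0 m

True thickness t = w · sin(dip) = 112 × sin 59°
t = 112 × 0.8572 = 96.003 m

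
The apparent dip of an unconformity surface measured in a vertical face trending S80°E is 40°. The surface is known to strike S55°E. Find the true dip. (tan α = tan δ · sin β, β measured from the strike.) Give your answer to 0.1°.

β = acute angle between strike S55°E and section S80°E = 25°.
tan(true dip) = tan 40° / sin 25° = 1.9855
δ = arctan(1.9855) = 63.27°

63.3°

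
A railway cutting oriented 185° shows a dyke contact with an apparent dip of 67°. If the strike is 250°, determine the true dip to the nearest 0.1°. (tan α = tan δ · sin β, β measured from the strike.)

The section is 65° from the strike.
tan(true dip) = tan 67° / sin 65° = 2.5994
true dip = arctan 2.5994 = 68.96°

69.0°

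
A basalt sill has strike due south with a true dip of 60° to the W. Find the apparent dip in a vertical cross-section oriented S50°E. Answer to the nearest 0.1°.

Angle between strike (due south) and section (S50°E): β = 50°.
tan α = tan 60° × sin 50° = 1.7321 × 0.7660 = 1.3268
apparent dip = arctan 1.3268 = 53.00°

53.0°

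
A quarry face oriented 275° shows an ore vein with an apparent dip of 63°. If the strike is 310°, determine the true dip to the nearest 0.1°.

73.7°

β = acute angle between strike 310° and section 275° = 35°.
tan(true dip) = tan 63° / sin 35° = 3.4217
true dip = arctan 3.4217 = 73.71°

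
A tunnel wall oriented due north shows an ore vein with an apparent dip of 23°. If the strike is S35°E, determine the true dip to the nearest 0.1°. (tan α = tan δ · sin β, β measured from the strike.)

36.5°

The section is 35° from the strike.
tan δ = tan α / sin β = tan 23° / sin 35° = 0.4245 / 0.5736 = 0.7400
δ = arctan(0.7400) = 36.50°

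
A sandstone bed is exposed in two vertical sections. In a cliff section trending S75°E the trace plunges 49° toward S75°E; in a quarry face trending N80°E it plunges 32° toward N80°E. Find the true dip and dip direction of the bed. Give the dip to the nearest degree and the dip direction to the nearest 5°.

Each apparent-dip line lies in the plane. As unit vectors (x east, y north, z up), v₁ plunges 49°→S75°E and v₂ plunges 32°→N80°E.
Cross product v₁ × v₂ gives the pole to the plane: n ∝ (0.201, -0.294, 0.235).
tan δ = √(n_x²+n_y²)/n_z = 0.357/0.235, so δ = 56.6°.
The horizontal component of n points toward azimuth atan2(n_x, n_y) = 146°, the dip direction.

true dip 57°, dip direction 145°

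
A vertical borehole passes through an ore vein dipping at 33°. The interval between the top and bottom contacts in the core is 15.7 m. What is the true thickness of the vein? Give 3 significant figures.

13.2 m

True thickness t = h · cos(dip) = 15.7 × cos 33°
t = 15.7 × 0.8387 = 13.167 m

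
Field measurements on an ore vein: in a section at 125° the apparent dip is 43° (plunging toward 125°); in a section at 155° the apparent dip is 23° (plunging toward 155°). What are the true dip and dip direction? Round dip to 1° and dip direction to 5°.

true dip 50°, dip direction 085°

Each apparent-dip line lies in the plane. As unit vectors (x east, y north, z up), v₁ plunges 43°→125° and v₂ plunges 23°→155°.
The plane normal is n = v₁ × v₂ ∝ (0.405, 0.031, 0.337).
tan δ = √(n_x²+n_y²)/n_z = 0.406/0.337, so δ = 50.4°.
The horizontal component of n points toward azimuth atan2(n_x, n_y) = 86°, the dip direction.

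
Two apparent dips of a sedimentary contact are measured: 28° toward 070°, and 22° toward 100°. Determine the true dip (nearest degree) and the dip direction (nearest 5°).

true dip 29°, dip direction 060°

Each apparent-dip line lies in the plane. As unit vectors (x east, y north, z up), v₁ plunges 28°→070° and v₂ plunges 22°→100°.
n = v₁ × v₂ = (0.189, 0.118, 0.409) (taken with n_z > 0).
tan δ = √(n_x²+n_y²)/n_z = 0.222/0.409, so δ = 28.5°.
The horizontal component of n points toward azimuth atan2(n_x, n_y) = 58°, the dip direction.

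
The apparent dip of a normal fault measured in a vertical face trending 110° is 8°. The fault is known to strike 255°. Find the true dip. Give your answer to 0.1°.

β = acute angle between strike 255° and section 110° = 35°.
tan δ = tan α / sin β = tan 8° / sin 35° = 0.1405 / 0.5736 = 0.2450
true dip = arctan 0.2450 = 13.77°

13.8°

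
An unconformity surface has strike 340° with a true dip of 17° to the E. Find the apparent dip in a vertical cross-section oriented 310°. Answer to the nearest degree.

Angle between strike (340°) and section (310°): β = 30°.
tan α = tan 17° × sin 30° = 0.3057 × 0.5000 = 0.1529
apparent dip = arctan 0.1529 = 8.69°

9°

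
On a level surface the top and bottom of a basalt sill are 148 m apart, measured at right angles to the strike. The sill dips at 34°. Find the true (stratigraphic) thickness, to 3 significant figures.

82.8 m

True thickness t = w · sin(dip) = 148 × sin 34°
t = 148 × 0.5592 = 82.761 m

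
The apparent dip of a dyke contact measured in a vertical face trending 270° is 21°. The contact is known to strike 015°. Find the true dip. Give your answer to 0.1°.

β = acute angle between strike 015° and section 270° = 75°.
tan δ = tan α / sin β = tan 21° / sin 75° = 0.3839 / 0.9659 = 0.3974
δ = arctan(0.3974) = 21.67°

21.7°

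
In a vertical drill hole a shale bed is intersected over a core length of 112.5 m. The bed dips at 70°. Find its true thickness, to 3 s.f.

True thickness t = h · cos(dip) = 112.5 × cos 70°
t = 112.5 × 0.3420 = 38.477 m

38.5 m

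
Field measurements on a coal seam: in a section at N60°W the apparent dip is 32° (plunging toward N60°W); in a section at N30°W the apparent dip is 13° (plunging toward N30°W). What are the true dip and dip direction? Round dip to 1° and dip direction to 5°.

true dip 41°, dip direction 255°

Represent each trace as a vector plunging at its apparent dip toward its trend (east-north-up frame): v₁ = (-0.734, 0.424, -0.530), v₂ = (-0.487, 0.844, -0.225).
The plane normal is n = v₁ × v₂ ∝ (-0.352, -0.093, 0.413).
Dip δ = arctan(|n_h|/n_z) = arctan(0.364/0.413) = 41.4°.
The horizontal component of n points toward azimuth atan2(n_x, n_y) = 255°, the dip direction.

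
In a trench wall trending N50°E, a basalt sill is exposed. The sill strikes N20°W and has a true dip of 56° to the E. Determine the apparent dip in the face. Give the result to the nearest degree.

54°

Angle between strike (N20°W) and section (N50°E): β = 70°.
tan α = tan 56° × sin 70° = 1.4826 × 0.9397 = 1.3932
α = arctan(1.3932) = 54.33°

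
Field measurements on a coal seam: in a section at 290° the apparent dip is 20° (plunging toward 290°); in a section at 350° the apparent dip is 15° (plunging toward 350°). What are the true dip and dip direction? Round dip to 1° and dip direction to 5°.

true dip 21°, dip direction 305°

The two traces are lines in the plane: v₁ = (sin 290°·cos 20°, cos 290°·cos 20°, −sin 20°), v₂ = (sin 350°·cos 15°, cos 350°·cos 15°, −sin 15°).
Cross product v₁ × v₂ gives the pole to the plane: n ∝ (-0.242, 0.171, 0.786).
tan δ = √(n_x²+n_y²)/n_z = 0.297/0.786, so δ = 20.7°.
The horizontal component of n points toward azimuth atan2(n_x, n_y) = 305°, the dip direction.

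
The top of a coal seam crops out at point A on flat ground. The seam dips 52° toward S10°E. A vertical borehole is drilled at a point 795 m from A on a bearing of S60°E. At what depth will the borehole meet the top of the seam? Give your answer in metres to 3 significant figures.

The hole lies 50° from the dip direction, so the down-dip offset is 795 × cos 50° = 511.02 m.
Depth = down-dip offset × tan(dip) = 511.02 × tan 52° = 511.02 × 1.2799
Depth = 654.07 m

654 m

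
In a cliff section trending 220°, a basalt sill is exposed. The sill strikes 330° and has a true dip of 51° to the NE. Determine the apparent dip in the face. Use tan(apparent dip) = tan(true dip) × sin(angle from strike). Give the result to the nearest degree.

The strike is 330° and the section trends 220°; the acute angle between them is β = 70°.
tan(apparent dip) = tan 51° · sin 70° = 1.1604
apparent dip = arctan 1.1604 = 49.25°

49°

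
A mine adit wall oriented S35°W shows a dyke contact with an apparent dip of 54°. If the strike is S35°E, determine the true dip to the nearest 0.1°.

55.7°

β = acute angle between strike S35°E and section S35°W = 70°.
tan δ = tan α / sin β = tan 54° / sin 70° = 1.3764 / 0.9397 = 1.4647
δ = arctan(1.4647) = 55.68°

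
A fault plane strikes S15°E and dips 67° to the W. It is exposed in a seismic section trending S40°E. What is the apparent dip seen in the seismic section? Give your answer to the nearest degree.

The section lies 25° from the strike.
tan(apparent dip) = tan 67° · sin 25° = 0.9956
apparent dip = arctan 0.9956 = 44.87°

45°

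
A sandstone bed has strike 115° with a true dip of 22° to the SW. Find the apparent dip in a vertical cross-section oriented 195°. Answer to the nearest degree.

The strike is 115° and the section trends 195°; the acute angle between them is β = 80°.
tan α = tan 22° × sin 80° = 0.4040 × 0.9848 = 0.3979
α = arctan(0.3979) = 21.70°

22°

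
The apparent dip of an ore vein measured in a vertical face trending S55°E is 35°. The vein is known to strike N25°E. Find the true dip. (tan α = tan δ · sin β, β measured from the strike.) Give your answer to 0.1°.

β = acute angle between strike N25°E and section S55°E = 80°.
tan δ = tan α / sin β = tan 35° / sin 80° = 0.7002 / 0.9848 = 0.7110
true dip = arctan 0.7110 = 35.41°

35.4°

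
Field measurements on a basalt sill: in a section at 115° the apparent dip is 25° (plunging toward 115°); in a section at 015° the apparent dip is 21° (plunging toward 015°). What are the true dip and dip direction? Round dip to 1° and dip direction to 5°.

true dip 34°, dip direction 070°

Each apparent-dip line lies in the plane. As unit vectors (x east, y north, z up), v₁ plunges 25°→115° and v₂ plunges 21°→015°.
The plane normal is n = v₁ × v₂ ∝ (0.518, 0.192, 0.833).
tan δ = √(n_x²+n_y²)/n_z = 0.553/0.833, so δ = 33.6°.
Dip direction = azimuth of (n_x, n_y) = atan2(0.518, 0.192) = 70°.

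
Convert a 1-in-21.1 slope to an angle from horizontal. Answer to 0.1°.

tan θ = 1/21.1 = 0.0474
θ = arctan(0.0474) = 2.71°

2.7°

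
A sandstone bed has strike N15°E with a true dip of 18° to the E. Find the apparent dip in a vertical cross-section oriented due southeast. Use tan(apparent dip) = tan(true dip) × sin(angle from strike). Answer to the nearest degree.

Angle between strike (N15°E) and section (due southeast): β = 60°.
tan(apparent dip) = tan 18° · sin 60° = 0.2814
α = arctan(0.2814) = 15.72°

16°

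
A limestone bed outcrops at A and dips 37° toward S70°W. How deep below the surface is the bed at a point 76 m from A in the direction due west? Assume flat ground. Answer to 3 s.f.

53.8 m

The hole lies 20° from the dip direction, so the down-dip offset is 76 × cos 20° = 71.42 m.
Depth = down-dip offset × tan(dip) = 71.42 × tan 37° = 71.42 × 0.7536
Depth = 53.82 m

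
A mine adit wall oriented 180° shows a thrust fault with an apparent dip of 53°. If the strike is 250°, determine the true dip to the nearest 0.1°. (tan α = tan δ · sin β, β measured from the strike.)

54.7°

The section is 70° from the strike.
tan(true dip) = tan 53° / sin 70° = 1.4122
δ = arctan(1.4122) = 54.70°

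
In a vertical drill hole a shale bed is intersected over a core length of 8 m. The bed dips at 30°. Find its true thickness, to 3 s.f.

6.93 m

True thickness t = h · cos(dip) = 8 × cos 30°
t = 8 × 0.8660 = 6.928 m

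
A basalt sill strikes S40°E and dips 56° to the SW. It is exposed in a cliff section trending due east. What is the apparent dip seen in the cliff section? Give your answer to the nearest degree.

The strike is S40°E and the section trends due east; the acute angle between them is β = 50°.
tan α = tan 56° × sin 50° = 1.4826 × 0.7660 = 1.1357
α = arctan(1.1357) = 48.64°

49°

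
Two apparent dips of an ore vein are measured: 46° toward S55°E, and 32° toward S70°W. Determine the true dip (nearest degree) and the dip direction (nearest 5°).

Represent each trace as a vector plunging at its apparent dip toward its trend (east-north-up frame): v₁ = (0.569, -0.398, -0.719), v₂ = (-0.797, -0.290, -0.530).
Cross product v₁ × v₂ gives the pole to the plane: n ∝ (-0.002, -0.875, 0.483).
Dip δ = arctan(|n_h|/n_z) = arctan(0.875/0.483) = 61.1°.
Dip direction = atan2(-0.002, -0.875) = 180° (azimuth of n's horizontal projection).

true dip 61°, dip direction 180°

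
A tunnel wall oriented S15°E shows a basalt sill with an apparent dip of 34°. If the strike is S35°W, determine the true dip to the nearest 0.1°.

The section is 50° from the strike.
tan δ = tan α / sin β = tan 34° / sin 50° = 0.6745 / 0.7660 = 0.8805
true dip = arctan 0.8805 = 41.36°

41.4°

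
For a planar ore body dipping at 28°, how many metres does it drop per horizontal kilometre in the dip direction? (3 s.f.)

drop per km = 1000 × tan 28° = 1000 × 0.5317

532 m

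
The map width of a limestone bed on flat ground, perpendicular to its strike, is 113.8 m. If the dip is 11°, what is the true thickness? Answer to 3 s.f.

21.7 m

True thickness t = w · sin(dip) = 113.8 × sin 11°
t = 113.8 × 0.1908 = 21.714 m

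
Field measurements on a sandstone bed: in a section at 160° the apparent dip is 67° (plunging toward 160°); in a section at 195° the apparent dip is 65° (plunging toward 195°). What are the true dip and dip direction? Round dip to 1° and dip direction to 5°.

Each apparent-dip line lies in the plane. As unit vectors (x east, y north, z up), v₁ plunges 67°→160° and v₂ plunges 65°→195°.
The plane normal is n = v₁ × v₂ ∝ (0.043, -0.222, 0.095).
True dip = arccos(n_z / |n|) = arccos(0.3866) = 67.3°.
The horizontal component of n points toward azimuth atan2(n_x, n_y) = 169°, the dip direction.

true dip 67°, dip direction 170°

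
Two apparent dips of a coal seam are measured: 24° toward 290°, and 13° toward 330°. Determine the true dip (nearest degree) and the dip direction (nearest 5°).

true dip 26°, dip direction 270°

The two traces are lines in the plane: v₁ = (sin 290°·cos 24°, cos 290°·cos 24°, −sin 24°), v₂ = (sin 330°·cos 13°, cos 330°·cos 13°, −sin 13°).
n = v₁ × v₂ = (-0.273, -0.005, 0.572) (taken with n_z > 0).
True dip = arccos(n_z / |n|) = arccos(0.9025) = 25.5°.
Dip direction = atan2(-0.273, -0.005) = 269° (azimuth of n's horizontal projection).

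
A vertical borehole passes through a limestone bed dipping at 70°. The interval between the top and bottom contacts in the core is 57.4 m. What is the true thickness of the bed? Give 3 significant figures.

True thickness t = h · cos(dip) = 57.4 × cos 70°
t = 57.4 × 0.3420 = 19.632 m

19.6 m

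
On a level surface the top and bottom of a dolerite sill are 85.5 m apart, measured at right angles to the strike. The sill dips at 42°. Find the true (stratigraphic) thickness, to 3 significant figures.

57.2 m

True thickness t = w · sin(dip) = 85.5 × sin 42°
t = 85.5 × 0.6691 = 57.211 m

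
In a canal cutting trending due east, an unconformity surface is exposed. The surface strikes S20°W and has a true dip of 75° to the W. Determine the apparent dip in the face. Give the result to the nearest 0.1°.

74.1°

Angle between strike (S20°W) and section (due east): β = 70°.
tan(apparent dip) = tan 75° · sin 70° = 3.5070
α = arctan(3.5070) = 74.08°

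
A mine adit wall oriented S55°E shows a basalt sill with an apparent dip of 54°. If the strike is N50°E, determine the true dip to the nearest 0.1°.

54.9°

β = acute angle between strike N50°E and section S55°E = 75°.
tan δ = tan α / sin β = tan 54° / sin 75° = 1.3764 / 0.9659 = 1.4249
δ = arctan(1.4249) = 54.94°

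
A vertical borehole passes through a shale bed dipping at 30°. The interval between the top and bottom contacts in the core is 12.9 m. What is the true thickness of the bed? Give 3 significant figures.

11.2 m

True thickness t = h · cos(dip) = 12.9 × cos 30°
t = 12.9 × 0.8660 = 11.172 m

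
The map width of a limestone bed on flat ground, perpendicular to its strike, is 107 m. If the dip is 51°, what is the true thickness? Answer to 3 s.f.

True thickness t = w · sin(dip) = 107 × sin 51°
t = 107 × 0.7771 = 83.155 m

83.2 m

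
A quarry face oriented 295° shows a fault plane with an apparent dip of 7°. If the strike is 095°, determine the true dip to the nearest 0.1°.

19.7°

β = acute angle between strike 095° and section 295° = 20°.
tan δ = tan α / sin β = tan 7° / sin 20° = 0.1228 / 0.3420 = 0.3590
δ = arctan(0.3590) = 19.75°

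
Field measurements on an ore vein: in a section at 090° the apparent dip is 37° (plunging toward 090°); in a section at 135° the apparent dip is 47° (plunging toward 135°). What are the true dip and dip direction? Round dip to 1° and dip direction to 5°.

true dip 47°, dip direction 135°

The two traces are lines in the plane: v₁ = (sin 90°·cos 37°, cos 90°·cos 37°, −sin 37°), v₂ = (sin 135°·cos 47°, cos 135°·cos 47°, −sin 47°).
n = v₁ × v₂ = (0.290, -0.294, 0.385) (taken with n_z > 0).
True dip = arccos(n_z / |n|) = arccos(0.6820) = 47.0°.
Dip direction = azimuth of (n_x, n_y) = atan2(0.290, -0.294) = 135°.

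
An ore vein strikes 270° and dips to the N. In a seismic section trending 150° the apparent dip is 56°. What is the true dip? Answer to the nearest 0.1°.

The section is 60° from the strike.
tan δ = tan α / sin β = tan 56° / sin 60° = 1.4826 / 0.8660 = 1.7119
δ = arctan(1.7119) = 59.71°

59.7°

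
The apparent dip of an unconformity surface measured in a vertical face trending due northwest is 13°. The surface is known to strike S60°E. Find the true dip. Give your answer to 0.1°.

41.7°

The section is 15° from the strike.
tan δ = tan α / sin β = tan 13° / sin 15° = 0.2309 / 0.2588 = 0.8920
δ = arctan(0.8920) = 41.73°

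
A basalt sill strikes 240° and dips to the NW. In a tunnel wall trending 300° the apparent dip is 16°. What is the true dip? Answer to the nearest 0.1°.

β = acute angle between strike 240° and section 300° = 60°.
tan(true dip) = tan 16° / sin 60° = 0.3311
true dip = arctan 0.3311 = 18.32°

18.3°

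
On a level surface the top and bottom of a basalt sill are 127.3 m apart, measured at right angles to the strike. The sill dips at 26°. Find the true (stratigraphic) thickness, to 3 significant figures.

True thickness t = w · sin(dip) = 127.3 × sin 26°
t = 127.3 × 0.4384 = 55.805 m

55.8 m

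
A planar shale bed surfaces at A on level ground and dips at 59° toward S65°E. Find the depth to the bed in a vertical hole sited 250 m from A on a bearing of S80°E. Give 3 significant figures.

402 m

The hole lies 15° from the dip direction, so the down-dip offset is 250 × cos 15° = 241.48 m.
Depth = down-dip offset × tan(dip) = 241.48 × tan 59° = 241.48 × 1.6643
Depth = 401.89 m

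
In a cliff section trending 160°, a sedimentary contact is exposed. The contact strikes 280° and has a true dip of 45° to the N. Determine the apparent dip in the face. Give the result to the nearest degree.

41°

Angle between strike (280°) and section (160°): β = 60°.
tan α = tan 45° × sin 60° = 1.0000 × 0.8660 = 0.8660
apparent dip = arctan 0.8660 = 40.89°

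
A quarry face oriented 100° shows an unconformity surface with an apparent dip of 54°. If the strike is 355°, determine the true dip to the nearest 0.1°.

The section is 75° from the strike.
tan(true dip) = tan 54° / sin 75° = 1.4249
true dip = arctan 1.4249 = 54.94°

54.9°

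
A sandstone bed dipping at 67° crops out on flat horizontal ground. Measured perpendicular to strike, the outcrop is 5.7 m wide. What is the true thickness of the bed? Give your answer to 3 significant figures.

True thickness t = w · sin(dip) = 5.7 × sin 67°
t = 5.7 × 0.9205 = 5.247 m

5.25 m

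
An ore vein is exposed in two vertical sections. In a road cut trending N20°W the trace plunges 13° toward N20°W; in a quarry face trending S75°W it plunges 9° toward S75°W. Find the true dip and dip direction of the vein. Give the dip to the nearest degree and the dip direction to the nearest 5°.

true dip 15°, dip direction 310°

Each apparent-dip line lies in the plane. As unit vectors (x east, y north, z up), v₁ plunges 13°→N20°W and v₂ plunges 9°→S75°W.
Cross product v₁ × v₂ gives the pole to the plane: n ∝ (-0.201, 0.162, 0.959).
Dip δ = arctan(|n_h|/n_z) = arctan(0.258/0.959) = 15.1°.
The horizontal component of n points toward azimuth atan2(n_x, n_y) = 309°, the dip direction.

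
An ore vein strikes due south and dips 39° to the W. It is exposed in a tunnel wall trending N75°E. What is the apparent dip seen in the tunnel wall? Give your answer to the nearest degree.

Angle between strike (due south) and section (N75°E): β = 75°.
tan α = tan 39° × sin 75° = 0.8098 × 0.9659 = 0.7822
α = arctan(0.7822) = 38.03°

38°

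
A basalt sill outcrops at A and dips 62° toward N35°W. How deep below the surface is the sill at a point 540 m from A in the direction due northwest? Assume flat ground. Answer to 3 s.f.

1000 m

The hole lies 10° from the dip direction, so the down-dip offset is 540 × cos 10° = 531.80 m.
Depth = down-dip offset × tan(dip) = 531.80 × tan 62° = 531.80 × 1.8807
Depth = 1000.16 m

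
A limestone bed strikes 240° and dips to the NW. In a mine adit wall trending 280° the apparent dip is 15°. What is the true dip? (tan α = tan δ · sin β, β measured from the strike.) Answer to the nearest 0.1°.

β = acute angle between strike 240° and section 280° = 40°.
tan δ = tan α / sin β = tan 15° / sin 40° = 0.2679 / 0.6428 = 0.4169
true dip = arctan 0.4169 = 22.63°

22.6°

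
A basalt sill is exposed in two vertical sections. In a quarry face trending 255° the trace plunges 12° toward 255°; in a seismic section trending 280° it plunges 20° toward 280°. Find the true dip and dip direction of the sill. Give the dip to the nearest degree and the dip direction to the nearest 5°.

true dip 25°, dip direction 315°

Each apparent-dip line lies in the plane. As unit vectors (x east, y north, z up), v₁ plunges 12°→255° and v₂ plunges 20°→280°.
n = v₁ × v₂ = (-0.121, 0.131, 0.388) (taken with n_z > 0).
tan δ = √(n_x²+n_y²)/n_z = 0.178/0.388, so δ = 24.6°.
The horizontal component of n points toward azimuth atan2(n_x, n_y) = 317°, the dip direction.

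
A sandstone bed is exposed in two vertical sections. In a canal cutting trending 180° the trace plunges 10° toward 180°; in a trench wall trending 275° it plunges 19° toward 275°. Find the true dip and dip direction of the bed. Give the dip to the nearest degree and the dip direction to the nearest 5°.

The two traces are lines in the plane: v₁ = (sin 180°·cos 10°, cos 180°·cos 10°, −sin 10°), v₂ = (sin 275°·cos 19°, cos 275°·cos 19°, −sin 19°).
Cross product v₁ × v₂ gives the pole to the plane: n ∝ (-0.335, -0.164, 0.928).
Dip δ = arctan(|n_h|/n_z) = arctan(0.373/0.928) = 21.9°.
The horizontal component of n points toward azimuth atan2(n_x, n_y) = 244°, the dip direction.

true dip 22°, dip direction 245°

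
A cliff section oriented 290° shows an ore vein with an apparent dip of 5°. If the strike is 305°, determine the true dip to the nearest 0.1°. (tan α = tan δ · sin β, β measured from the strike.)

The section is 15° from the strike.
tan(true dip) = tan 5° / sin 15° = 0.3380
true dip = arctan 0.3380 = 18.68°

18.7°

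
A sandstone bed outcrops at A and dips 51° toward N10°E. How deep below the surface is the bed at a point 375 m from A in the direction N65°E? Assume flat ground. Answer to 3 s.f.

The hole lies 55° from the dip direction, so the down-dip offset is 375 × cos 55° = 215.09 m.
Depth = down-dip offset × tan(dip) = 215.09 × tan 51° = 215.09 × 1.2349
Depth = 265.62 m

266 m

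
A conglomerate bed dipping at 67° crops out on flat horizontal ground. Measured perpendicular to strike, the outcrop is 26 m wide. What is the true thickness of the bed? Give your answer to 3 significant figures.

23.9 m

True thickness t = w · sin(dip) = 26 × sin 67°
t = 26 × 0.9205 = 23.933 m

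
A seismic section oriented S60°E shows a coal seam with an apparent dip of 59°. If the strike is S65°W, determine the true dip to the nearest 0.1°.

The section is 55° from the strike.
tan(true dip) = tan 59° / sin 55° = 2.0317
δ = arctan(2.0317) = 63.79°

63.8°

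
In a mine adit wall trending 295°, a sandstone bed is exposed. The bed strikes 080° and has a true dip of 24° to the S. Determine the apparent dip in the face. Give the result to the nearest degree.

The strike is 080° and the section trends 295°; the acute angle between them is β = 35°.
tan α = tan 24° × sin 35° = 0.4452 × 0.5736 = 0.2554
apparent dip = arctan 0.2554 = 14.33°

14°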